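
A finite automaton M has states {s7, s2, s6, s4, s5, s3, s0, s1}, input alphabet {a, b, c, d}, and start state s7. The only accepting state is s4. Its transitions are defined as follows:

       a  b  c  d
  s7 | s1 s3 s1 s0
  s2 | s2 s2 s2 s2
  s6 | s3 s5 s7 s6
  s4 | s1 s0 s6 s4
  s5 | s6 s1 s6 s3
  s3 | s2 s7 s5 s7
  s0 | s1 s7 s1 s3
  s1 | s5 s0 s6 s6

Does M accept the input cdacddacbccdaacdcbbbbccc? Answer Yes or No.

No

Trace: s7 -c-> s1 -d-> s6 -a-> s3 -c-> s5 -d-> s3 -d-> s7 -a-> s1 -c-> s6 -b-> s5 -c-> s6 -c-> s7 -d-> s0 -a-> s1 -a-> s5 -c-> s6 -d-> s6 -c-> s7 -b-> s3 -b-> s7 -b-> s3 -b-> s7 -c-> s1 -c-> s6 -c-> s7
End state s7 is not accepting.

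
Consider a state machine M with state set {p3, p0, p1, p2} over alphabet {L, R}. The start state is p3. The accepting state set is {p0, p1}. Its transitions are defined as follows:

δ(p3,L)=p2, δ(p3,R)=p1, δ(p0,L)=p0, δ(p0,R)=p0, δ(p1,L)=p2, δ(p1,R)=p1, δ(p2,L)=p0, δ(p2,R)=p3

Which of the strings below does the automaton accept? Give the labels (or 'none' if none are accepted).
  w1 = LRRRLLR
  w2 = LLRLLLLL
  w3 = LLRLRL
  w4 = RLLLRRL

w1: p3 → p2 → p3 → p1 → p1 → p2 → p0 → p0  → end p0, accepted
w2: p3 → p2 → p0 → p0 → p0 → p0 → p0 → p0 → p0  → end p0, accepted
w3: p3 → p2 → p0 → p0 → p0 → p0 → p0  → end p0, accepted
w4: p3 → p1 → p2 → p0 → p0 → p0 → p0 → p0  → end p0, accepted

w1, w2, w3, w4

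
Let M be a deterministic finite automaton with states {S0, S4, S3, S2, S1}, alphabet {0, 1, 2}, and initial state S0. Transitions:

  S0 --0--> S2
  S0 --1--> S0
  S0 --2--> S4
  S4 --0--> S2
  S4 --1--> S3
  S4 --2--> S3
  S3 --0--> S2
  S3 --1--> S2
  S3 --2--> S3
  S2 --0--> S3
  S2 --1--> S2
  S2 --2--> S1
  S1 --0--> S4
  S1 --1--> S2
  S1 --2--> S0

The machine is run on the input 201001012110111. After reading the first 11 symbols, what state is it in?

Trace: S0 -2-> S4 -0-> S2 -1-> S2 -0-> S3 -0-> S2 -1-> S2 -0-> S3 -1-> S2 -2-> S1 -1-> S2 -1-> S2
After 11 symbols: S2.

S2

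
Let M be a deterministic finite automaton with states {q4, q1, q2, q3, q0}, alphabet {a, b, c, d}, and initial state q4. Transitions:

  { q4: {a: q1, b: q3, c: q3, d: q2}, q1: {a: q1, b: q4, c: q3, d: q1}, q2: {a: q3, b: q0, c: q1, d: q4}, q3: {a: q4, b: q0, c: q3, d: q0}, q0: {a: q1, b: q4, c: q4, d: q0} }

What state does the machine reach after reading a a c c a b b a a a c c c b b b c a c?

q3

start at q4
read 'a': q4 → q1
read 'a': q1 → q1
read 'c': q1 → q3
read 'c': q3 → q3
read 'a': q3 → q4
read 'b': q4 → q3
read 'b': q3 → q0
read 'a': q0 → q1
read 'a': q1 → q1
read 'a': q1 → q1
read 'c': q1 → q3
read 'c': q3 → q3
read 'c': q3 → q3
read 'b': q3 → q0
read 'b': q0 → q4
read 'b': q4 → q3
read 'c': q3 → q3
read 'a': q3 → q4
read 'c': q4 → q3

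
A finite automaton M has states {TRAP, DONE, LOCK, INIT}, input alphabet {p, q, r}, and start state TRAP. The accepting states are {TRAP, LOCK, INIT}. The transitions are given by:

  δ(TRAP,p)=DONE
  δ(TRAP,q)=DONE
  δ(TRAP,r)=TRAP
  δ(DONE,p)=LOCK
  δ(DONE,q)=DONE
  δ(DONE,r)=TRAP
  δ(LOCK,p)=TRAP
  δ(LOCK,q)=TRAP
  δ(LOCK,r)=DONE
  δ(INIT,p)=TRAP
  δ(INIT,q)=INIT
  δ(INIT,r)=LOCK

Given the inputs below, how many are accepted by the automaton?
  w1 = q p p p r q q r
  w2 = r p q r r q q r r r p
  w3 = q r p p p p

1

w1: TRAP → DONE → LOCK → TRAP → DONE → TRAP → DONE → DONE → TRAP  → end TRAP, accepted
w2: TRAP → TRAP → DONE → DONE → TRAP → TRAP → DONE → DONE → TRAP → TRAP → TRAP → DONE  → end DONE, rejected
w3: TRAP → DONE → TRAP → DONE → LOCK → TRAP → DONE  → end DONE, rejected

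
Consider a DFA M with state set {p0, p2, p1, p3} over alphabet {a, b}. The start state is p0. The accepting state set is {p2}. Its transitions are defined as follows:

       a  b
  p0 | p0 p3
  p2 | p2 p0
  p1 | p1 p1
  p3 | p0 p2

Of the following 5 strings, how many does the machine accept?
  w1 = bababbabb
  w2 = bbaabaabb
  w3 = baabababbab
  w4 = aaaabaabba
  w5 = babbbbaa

2

w1: Trace: p0 -b-> p3 -a-> p0 -b-> p3 -a-> p0 -b-> p3 -b-> p2 -a-> p2 -b-> p0 -b-> p3  → end p3, rejected
w2: Trace: p0 -b-> p3 -b-> p2 -a-> p2 -a-> p2 -b-> p0 -a-> p0 -a-> p0 -b-> p3 -b-> p2  → end p2, accepted
w3: Trace: p0 -b-> p3 -a-> p0 -a-> p0 -b-> p3 -a-> p0 -b-> p3 -a-> p0 -b-> p3 -b-> p2 -a-> p2 -b-> p0  → end p0, rejected
w4: Trace: p0 -a-> p0 -a-> p0 -a-> p0 -a-> p0 -b-> p3 -a-> p0 -a-> p0 -b-> p3 -b-> p2 -a-> p2  → end p2, accepted
w5: Trace: p0 -b-> p3 -a-> p0 -b-> p3 -b-> p2 -b-> p0 -b-> p3 -a-> p0 -a-> p0  → end p0, rejected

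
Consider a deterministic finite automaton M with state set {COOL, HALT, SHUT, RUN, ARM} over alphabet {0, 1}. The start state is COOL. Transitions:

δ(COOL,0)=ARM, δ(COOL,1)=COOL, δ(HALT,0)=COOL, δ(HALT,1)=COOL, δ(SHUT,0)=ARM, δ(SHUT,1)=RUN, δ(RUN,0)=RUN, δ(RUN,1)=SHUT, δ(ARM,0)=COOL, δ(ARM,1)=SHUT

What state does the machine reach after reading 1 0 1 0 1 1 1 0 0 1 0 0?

Trace: COOL -1-> COOL -0-> ARM -1-> SHUT -0-> ARM -1-> SHUT -1-> RUN -1-> SHUT -0-> ARM -0-> COOL -1-> COOL -0-> ARM -0-> COOL

COOL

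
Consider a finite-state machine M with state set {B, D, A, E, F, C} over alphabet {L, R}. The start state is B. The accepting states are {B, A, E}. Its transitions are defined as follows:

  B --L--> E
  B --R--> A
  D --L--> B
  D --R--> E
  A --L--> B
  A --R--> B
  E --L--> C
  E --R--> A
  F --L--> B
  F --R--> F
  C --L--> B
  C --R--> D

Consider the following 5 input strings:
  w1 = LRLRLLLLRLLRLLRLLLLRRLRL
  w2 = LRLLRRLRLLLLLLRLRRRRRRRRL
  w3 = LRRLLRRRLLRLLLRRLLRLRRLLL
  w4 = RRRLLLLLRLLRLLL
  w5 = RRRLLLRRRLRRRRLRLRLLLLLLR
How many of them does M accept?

3

w1: Trace: B -L-> E -R-> A -L-> B -R-> A -L-> B -L-> E -L-> C -L-> B -R-> A -L-> B -L-> E -R-> A -L-> B -L-> E -R-> A -L-> B -L-> E -L-> C -L-> B -R-> A -R-> B -L-> E -R-> A -L-> B  → end B, accepted
w2: Trace: B -L-> E -R-> A -L-> B -L-> E -R-> A -R-> B -L-> E -R-> A -L-> B -L-> E -L-> C -L-> B -L-> E -L-> C -R-> D -L-> B -R-> A -R-> B -R-> A -R-> B -R-> A -R-> B -R-> A -R-> B -L-> E  → end E, accepted
w3: Trace: B -L-> E -R-> A -R-> B -L-> E -L-> C -R-> D -R-> E -R-> A -L-> B -L-> E -R-> A -L-> B -L-> E -L-> C -R-> D -R-> E -L-> C -L-> B -R-> A -L-> B -R-> A -R-> B -L-> E -L-> C -L-> B  → end B, accepted
w4: Trace: B -R-> A -R-> B -R-> A -L-> B -L-> E -L-> C -L-> B -L-> E -R-> A -L-> B -L-> E -R-> A -L-> B -L-> E -L-> C  → end C, rejected
w5: Trace: B -R-> A -R-> B -R-> A -L-> B -L-> E -L-> C -R-> D -R-> E -R-> A -L-> B -R-> A -R-> B -R-> A -R-> B -L-> E -R-> A -L-> B -R-> A -L-> B -L-> E -L-> C -L-> B -L-> E -L-> C -R-> D  → end D, rejected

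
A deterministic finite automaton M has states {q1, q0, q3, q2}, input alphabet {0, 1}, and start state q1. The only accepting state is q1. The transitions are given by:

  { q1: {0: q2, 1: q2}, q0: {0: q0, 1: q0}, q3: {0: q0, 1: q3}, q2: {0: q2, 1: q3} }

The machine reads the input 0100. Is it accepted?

Trace: q1 -0-> q2 -1-> q3 -0-> q0 -0-> q0
End state q0 is not accepting.

No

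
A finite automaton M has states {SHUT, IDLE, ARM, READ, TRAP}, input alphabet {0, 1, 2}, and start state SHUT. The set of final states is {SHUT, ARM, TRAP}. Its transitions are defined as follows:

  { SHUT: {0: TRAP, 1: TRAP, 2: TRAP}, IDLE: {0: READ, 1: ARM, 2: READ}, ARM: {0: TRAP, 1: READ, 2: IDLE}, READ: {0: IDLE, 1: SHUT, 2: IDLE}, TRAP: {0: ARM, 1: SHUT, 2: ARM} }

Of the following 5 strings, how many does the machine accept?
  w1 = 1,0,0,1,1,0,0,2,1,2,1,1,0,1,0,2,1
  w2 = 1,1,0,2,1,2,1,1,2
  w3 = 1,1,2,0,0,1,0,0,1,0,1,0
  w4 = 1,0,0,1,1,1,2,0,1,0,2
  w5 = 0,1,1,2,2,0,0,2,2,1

w1: Trace: SHUT -1-> TRAP -0-> ARM -0-> TRAP -1-> SHUT -1-> TRAP -0-> ARM -0-> TRAP -2-> ARM -1-> READ -2-> IDLE -1-> ARM -1-> READ -0-> IDLE -1-> ARM -0-> TRAP -2-> ARM -1-> READ  → end READ, rejected
w2: Trace: SHUT -1-> TRAP -1-> SHUT -0-> TRAP -2-> ARM -1-> READ -2-> IDLE -1-> ARM -1-> READ -2-> IDLE  → end IDLE, rejected
w3: Trace: SHUT -1-> TRAP -1-> SHUT -2-> TRAP -0-> ARM -0-> TRAP -1-> SHUT -0-> TRAP -0-> ARM -1-> READ -0-> IDLE -1-> ARM -0-> TRAP  → end TRAP, accepted
w4: Trace: SHUT -1-> TRAP -0-> ARM -0-> TRAP -1-> SHUT -1-> TRAP -1-> SHUT -2-> TRAP -0-> ARM -1-> READ -0-> IDLE -2-> READ  → end READ, rejected
w5: Trace: SHUT -0-> TRAP -1-> SHUT -1-> TRAP -2-> ARM -2-> IDLE -0-> READ -0-> IDLE -2-> READ -2-> IDLE -1-> ARM  → end ARM, accepted

2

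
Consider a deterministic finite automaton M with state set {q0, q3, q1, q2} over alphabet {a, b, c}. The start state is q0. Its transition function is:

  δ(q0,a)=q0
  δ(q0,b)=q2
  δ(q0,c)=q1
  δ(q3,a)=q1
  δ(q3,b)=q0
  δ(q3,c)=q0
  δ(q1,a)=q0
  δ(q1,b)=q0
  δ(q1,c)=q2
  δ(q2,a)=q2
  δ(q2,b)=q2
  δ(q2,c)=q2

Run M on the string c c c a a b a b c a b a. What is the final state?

start at q0
read 'c': q0 → q1
read 'c': q1 → q2
read 'c': q2 → q2
read 'a': q2 → q2
read 'a': q2 → q2
read 'b': q2 → q2
read 'a': q2 → q2
read 'b': q2 → q2
read 'c': q2 → q2
read 'a': q2 → q2
read 'b': q2 → q2
read 'a': q2 → q2

q2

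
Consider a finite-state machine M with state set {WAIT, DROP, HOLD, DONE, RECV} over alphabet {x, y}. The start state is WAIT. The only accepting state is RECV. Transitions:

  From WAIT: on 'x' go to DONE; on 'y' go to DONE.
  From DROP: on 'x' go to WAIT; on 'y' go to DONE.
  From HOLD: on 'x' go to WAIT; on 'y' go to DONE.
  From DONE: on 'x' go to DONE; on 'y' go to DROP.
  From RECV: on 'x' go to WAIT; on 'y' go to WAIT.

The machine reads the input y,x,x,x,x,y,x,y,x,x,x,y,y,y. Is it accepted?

No

Trace: WAIT -y-> DONE -x-> DONE -x-> DONE -x-> DONE -x-> DONE -y-> DROP -x-> WAIT -y-> DONE -x-> DONE -x-> DONE -x-> DONE -y-> DROP -y-> DONE -y-> DROP
End state DROP is not accepting.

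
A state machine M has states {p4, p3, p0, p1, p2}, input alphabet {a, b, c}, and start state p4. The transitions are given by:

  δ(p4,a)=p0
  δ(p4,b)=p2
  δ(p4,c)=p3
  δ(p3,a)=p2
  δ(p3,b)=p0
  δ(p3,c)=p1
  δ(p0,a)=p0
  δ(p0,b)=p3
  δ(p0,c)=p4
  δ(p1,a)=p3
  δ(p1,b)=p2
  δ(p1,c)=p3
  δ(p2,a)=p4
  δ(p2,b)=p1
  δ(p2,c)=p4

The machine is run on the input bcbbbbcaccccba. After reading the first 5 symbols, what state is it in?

p2

p4 → p2 → p4 → p2 → p1 → p2
After 5 symbols: p2.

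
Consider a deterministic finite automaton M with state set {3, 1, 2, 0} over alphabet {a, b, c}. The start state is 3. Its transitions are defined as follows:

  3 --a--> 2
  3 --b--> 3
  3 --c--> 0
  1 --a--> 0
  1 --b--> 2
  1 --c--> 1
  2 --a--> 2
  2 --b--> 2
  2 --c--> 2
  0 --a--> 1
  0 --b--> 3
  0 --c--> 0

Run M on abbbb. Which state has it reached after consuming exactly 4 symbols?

2

3 → 2 → 2 → 2 → 2
After 4 symbols: 2.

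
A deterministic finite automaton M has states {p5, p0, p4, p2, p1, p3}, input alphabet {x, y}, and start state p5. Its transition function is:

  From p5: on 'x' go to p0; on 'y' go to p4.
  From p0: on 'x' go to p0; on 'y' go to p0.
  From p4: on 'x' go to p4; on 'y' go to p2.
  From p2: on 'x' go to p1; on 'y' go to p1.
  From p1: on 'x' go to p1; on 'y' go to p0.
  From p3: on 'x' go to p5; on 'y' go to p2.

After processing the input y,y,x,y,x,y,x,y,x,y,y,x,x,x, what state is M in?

Trace: p5 -y-> p4 -y-> p2 -x-> p1 -y-> p0 -x-> p0 -y-> p0 -x-> p0 -y-> p0 -x-> p0 -y-> p0 -y-> p0 -x-> p0 -x-> p0 -x-> p0

p0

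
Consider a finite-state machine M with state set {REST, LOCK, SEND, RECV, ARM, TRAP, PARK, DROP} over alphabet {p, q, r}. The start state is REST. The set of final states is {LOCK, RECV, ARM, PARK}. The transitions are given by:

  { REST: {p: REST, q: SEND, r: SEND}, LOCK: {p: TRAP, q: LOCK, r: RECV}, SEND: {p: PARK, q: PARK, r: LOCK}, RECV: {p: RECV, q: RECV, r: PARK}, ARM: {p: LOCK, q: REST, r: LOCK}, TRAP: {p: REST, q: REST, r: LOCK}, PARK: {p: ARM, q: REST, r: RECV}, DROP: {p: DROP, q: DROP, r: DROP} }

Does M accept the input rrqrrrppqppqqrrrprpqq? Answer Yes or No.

No

start at REST
read 'r': REST → SEND
read 'r': SEND → LOCK
read 'q': LOCK → LOCK
read 'r': LOCK → RECV
read 'r': RECV → PARK
read 'r': PARK → RECV
read 'p': RECV → RECV
read 'p': RECV → RECV
read 'q': RECV → RECV
read 'p': RECV → RECV
read 'p': RECV → RECV
read 'q': RECV → RECV
read 'q': RECV → RECV
read 'r': RECV → PARK
read 'r': PARK → RECV
read 'r': RECV → PARK
read 'p': PARK → ARM
read 'r': ARM → LOCK
read 'p': LOCK → TRAP
read 'q': TRAP → REST
read 'q': REST → SEND
End state SEND is not accepting.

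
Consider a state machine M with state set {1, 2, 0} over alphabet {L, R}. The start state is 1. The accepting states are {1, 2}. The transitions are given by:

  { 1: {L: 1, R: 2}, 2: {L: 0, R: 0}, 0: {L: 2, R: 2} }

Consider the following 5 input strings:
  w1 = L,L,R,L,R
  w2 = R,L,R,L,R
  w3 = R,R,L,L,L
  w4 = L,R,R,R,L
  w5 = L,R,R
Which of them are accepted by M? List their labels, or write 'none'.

w1: Trace: 1 -L-> 1 -L-> 1 -R-> 2 -L-> 0 -R-> 2  → end 2, accepted
w2: Trace: 1 -R-> 2 -L-> 0 -R-> 2 -L-> 0 -R-> 2  → end 2, accepted
w3: Trace: 1 -R-> 2 -R-> 0 -L-> 2 -L-> 0 -L-> 2  → end 2, accepted
w4: Trace: 1 -L-> 1 -R-> 2 -R-> 0 -R-> 2 -L-> 0  → end 0, rejected
w5: Trace: 1 -L-> 1 -R-> 2 -R-> 0  → end 0, rejected

w1, w2, w3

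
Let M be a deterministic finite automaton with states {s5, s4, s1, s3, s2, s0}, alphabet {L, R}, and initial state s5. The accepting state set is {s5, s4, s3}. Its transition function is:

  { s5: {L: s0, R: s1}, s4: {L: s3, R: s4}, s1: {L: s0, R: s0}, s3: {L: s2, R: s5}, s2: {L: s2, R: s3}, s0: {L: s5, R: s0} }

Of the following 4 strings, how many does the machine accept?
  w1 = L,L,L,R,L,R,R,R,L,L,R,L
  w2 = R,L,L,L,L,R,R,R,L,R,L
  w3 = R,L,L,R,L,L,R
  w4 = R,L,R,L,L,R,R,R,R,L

2

w1:
  start at s5
  read 'L': s5 → s0
  read 'L': s0 → s5
  read 'L': s5 → s0
  read 'R': s0 → s0
  read 'L': s0 → s5
  read 'R': s5 → s1
  read 'R': s1 → s0
  read 'R': s0 → s0
  read 'L': s0 → s5
  read 'L': s5 → s0
  read 'R': s0 → s0
  read 'L': s0 → s5
  end s5, accepted
w2:
  start at s5
  read 'R': s5 → s1
  read 'L': s1 → s0
  read 'L': s0 → s5
  read 'L': s5 → s0
  read 'L': s0 → s5
  read 'R': s5 → s1
  read 'R': s1 → s0
  read 'R': s0 → s0
  read 'L': s0 → s5
  read 'R': s5 → s1
  read 'L': s1 → s0
  end s0, rejected
w3:
  start at s5
  read 'R': s5 → s1
  read 'L': s1 → s0
  read 'L': s0 → s5
  read 'R': s5 → s1
  read 'L': s1 → s0
  read 'L': s0 → s5
  read 'R': s5 → s1
  end s1, rejected
w4:
  start at s5
  read 'R': s5 → s1
  read 'L': s1 → s0
  read 'R': s0 → s0
  read 'L': s0 → s5
  read 'L': s5 → s0
  read 'R': s0 → s0
  read 'R': s0 → s0
  read 'R': s0 → s0
  read 'R': s0 → s0
  read 'L': s0 → s5
  end s5, accepted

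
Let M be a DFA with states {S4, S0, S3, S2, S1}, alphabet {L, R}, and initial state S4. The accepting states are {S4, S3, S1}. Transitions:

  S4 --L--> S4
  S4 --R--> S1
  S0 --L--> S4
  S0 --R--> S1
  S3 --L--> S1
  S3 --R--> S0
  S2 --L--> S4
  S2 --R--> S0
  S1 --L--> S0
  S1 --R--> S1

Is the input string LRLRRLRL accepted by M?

No

S4 → S4 → S1 → S0 → S1 → S1 → S0 → S1 → S0
End state S0 is not accepting.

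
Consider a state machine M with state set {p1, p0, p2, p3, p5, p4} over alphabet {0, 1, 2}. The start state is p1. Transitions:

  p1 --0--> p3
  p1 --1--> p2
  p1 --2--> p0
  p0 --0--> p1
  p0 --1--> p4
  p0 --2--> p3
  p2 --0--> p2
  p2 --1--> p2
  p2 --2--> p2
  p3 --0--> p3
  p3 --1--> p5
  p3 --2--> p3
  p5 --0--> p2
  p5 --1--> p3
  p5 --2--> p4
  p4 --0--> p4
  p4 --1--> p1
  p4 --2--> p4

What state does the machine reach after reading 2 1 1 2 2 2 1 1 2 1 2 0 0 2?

p1 → p0 → p4 → p1 → p0 → p3 → p3 → p5 → p3 → p3 → p5 → p4 → p4 → p4 → p4

p4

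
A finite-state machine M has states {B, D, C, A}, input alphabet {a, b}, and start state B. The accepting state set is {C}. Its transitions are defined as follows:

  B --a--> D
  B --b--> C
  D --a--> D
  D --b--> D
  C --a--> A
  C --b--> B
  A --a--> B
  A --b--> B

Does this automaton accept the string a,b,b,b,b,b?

No

start at B
read 'a': B → D
read 'b': D → D
read 'b': D → D
read 'b': D → D
read 'b': D → D
read 'b': D → D
End state D is not accepting.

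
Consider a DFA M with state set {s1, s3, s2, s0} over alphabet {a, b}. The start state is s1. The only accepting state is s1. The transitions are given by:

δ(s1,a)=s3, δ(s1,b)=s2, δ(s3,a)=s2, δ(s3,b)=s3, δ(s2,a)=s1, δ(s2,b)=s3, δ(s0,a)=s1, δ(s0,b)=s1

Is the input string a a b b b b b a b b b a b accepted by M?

Trace: s1 -a-> s3 -a-> s2 -b-> s3 -b-> s3 -b-> s3 -b-> s3 -b-> s3 -a-> s2 -b-> s3 -b-> s3 -b-> s3 -a-> s2 -b-> s3
End state s3 is not accepting.

No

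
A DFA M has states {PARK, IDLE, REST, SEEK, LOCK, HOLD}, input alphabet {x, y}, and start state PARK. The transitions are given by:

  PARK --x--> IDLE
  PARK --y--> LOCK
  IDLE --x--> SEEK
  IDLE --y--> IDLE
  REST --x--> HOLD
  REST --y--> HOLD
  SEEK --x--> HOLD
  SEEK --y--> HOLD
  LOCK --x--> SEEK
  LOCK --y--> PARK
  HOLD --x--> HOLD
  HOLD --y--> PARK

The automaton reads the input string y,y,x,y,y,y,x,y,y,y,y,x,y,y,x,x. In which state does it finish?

HOLD

Trace: PARK -y-> LOCK -y-> PARK -x-> IDLE -y-> IDLE -y-> IDLE -y-> IDLE -x-> SEEK -y-> HOLD -y-> PARK -y-> LOCK -y-> PARK -x-> IDLE -y-> IDLE -y-> IDLE -x-> SEEK -x-> HOLD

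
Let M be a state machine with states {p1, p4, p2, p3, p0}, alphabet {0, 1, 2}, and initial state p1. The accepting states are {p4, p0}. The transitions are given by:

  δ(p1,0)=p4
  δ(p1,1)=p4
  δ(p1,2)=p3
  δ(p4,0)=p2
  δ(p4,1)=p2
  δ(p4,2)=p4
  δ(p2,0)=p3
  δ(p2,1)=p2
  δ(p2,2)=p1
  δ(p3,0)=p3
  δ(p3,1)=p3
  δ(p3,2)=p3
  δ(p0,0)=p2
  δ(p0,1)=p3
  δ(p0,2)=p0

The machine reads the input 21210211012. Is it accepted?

p1 → p3 → p3 → p3 → p3 → p3 → p3 → p3 → p3 → p3 → p3 → p3
End state p3 is not accepting.

No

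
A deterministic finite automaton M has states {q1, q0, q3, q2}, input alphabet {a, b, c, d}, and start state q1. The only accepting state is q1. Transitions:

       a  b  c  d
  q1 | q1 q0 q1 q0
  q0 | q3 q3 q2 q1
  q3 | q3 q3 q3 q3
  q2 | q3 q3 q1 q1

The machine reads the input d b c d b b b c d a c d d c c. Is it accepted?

No

Trace: q1 -d-> q0 -b-> q3 -c-> q3 -d-> q3 -b-> q3 -b-> q3 -b-> q3 -c-> q3 -d-> q3 -a-> q3 -c-> q3 -d-> q3 -d-> q3 -c-> q3 -c-> q3
End state q3 is not accepting.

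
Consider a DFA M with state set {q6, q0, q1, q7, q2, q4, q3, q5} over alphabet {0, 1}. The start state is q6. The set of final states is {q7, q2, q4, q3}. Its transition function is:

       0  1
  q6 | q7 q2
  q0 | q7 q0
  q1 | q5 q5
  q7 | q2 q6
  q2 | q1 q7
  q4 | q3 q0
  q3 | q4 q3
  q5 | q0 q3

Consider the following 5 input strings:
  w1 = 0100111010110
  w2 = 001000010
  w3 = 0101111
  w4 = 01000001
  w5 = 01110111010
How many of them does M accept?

w1: q6 → q7 → q6 → q7 → q2 → q7 → q6 → q2 → q1 → q5 → q0 → q0 → q0 → q7  → end q7, accepted
w2: q6 → q7 → q2 → q7 → q2 → q1 → q5 → q0 → q0 → q7  → end q7, accepted
w3: q6 → q7 → q6 → q7 → q6 → q2 → q7 → q6  → end q6, rejected
w4: q6 → q7 → q6 → q7 → q2 → q1 → q5 → q0 → q0  → end q0, rejected
w5: q6 → q7 → q6 → q2 → q7 → q2 → q7 → q6 → q2 → q1 → q5 → q0  → end q0, rejected

2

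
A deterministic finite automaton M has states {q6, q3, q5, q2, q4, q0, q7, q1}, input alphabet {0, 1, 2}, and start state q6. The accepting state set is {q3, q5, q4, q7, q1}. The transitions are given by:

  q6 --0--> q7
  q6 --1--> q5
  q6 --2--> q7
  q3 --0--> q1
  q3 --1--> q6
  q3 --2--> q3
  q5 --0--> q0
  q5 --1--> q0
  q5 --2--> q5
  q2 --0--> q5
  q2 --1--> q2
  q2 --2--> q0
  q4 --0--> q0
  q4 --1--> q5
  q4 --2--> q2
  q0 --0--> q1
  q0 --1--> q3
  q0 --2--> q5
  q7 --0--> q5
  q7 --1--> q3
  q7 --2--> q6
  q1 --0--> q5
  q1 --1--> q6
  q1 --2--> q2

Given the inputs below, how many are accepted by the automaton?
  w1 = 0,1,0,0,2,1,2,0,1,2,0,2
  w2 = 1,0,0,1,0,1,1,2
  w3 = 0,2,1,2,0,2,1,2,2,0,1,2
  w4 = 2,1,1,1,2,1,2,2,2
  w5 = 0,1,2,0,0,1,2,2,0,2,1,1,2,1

3

w1: Trace: q6 -0-> q7 -1-> q3 -0-> q1 -0-> q5 -2-> q5 -1-> q0 -2-> q5 -0-> q0 -1-> q3 -2-> q3 -0-> q1 -2-> q2  → end q2, rejected
w2: Trace: q6 -1-> q5 -0-> q0 -0-> q1 -1-> q6 -0-> q7 -1-> q3 -1-> q6 -2-> q7  → end q7, accepted
w3: Trace: q6 -0-> q7 -2-> q6 -1-> q5 -2-> q5 -0-> q0 -2-> q5 -1-> q0 -2-> q5 -2-> q5 -0-> q0 -1-> q3 -2-> q3  → end q3, accepted
w4: Trace: q6 -2-> q7 -1-> q3 -1-> q6 -1-> q5 -2-> q5 -1-> q0 -2-> q5 -2-> q5 -2-> q5  → end q5, accepted
w5: Trace: q6 -0-> q7 -1-> q3 -2-> q3 -0-> q1 -0-> q5 -1-> q0 -2-> q5 -2-> q5 -0-> q0 -2-> q5 -1-> q0 -1-> q3 -2-> q3 -1-> q6  → end q6, rejected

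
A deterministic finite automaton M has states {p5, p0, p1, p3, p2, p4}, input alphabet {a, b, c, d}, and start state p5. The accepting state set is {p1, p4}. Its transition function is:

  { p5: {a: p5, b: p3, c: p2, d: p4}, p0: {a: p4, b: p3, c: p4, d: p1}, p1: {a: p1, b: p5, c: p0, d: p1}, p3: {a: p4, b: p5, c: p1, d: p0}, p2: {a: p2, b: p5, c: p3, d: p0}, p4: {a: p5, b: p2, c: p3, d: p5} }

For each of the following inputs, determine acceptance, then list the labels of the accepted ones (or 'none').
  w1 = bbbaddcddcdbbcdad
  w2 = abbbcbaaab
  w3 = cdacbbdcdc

w1: p5 → p3 → p5 → p3 → p4 → p5 → p4 → p3 → p0 → p1 → p0 → p1 → p5 → p3 → p1 → p1 → p1 → p1  → end p1, accepted
w2: p5 → p5 → p3 → p5 → p3 → p1 → p5 → p5 → p5 → p5 → p3  → end p3, rejected
w3: p5 → p2 → p0 → p4 → p3 → p5 → p3 → p0 → p4 → p5 → p2  → end p2, rejected

w1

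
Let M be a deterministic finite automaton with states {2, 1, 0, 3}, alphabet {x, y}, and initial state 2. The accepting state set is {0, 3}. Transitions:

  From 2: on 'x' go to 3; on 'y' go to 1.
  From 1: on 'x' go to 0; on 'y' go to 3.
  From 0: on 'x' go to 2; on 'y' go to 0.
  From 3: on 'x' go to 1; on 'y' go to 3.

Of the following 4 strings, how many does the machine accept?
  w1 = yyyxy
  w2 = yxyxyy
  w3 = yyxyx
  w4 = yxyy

3

w1: Trace: 2 -y-> 1 -y-> 3 -y-> 3 -x-> 1 -y-> 3  → end 3, accepted
w2: Trace: 2 -y-> 1 -x-> 0 -y-> 0 -x-> 2 -y-> 1 -y-> 3  → end 3, accepted
w3: Trace: 2 -y-> 1 -y-> 3 -x-> 1 -y-> 3 -x-> 1  → end 1, rejected
w4: Trace: 2 -y-> 1 -x-> 0 -y-> 0 -y-> 0  → end 0, accepted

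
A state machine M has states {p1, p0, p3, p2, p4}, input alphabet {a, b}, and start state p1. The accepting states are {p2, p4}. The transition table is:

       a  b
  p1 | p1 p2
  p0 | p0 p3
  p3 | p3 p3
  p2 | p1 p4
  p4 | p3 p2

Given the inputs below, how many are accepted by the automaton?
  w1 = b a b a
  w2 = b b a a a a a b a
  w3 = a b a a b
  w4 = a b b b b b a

w1: p1 → p2 → p1 → p2 → p1  → end p1, rejected
w2: p1 → p2 → p4 → p3 → p3 → p3 → p3 → p3 → p3 → p3  → end p3, rejected
w3: p1 → p1 → p2 → p1 → p1 → p2  → end p2, accepted
w4: p1 → p1 → p2 → p4 → p2 → p4 → p2 → p1  → end p1, rejected

1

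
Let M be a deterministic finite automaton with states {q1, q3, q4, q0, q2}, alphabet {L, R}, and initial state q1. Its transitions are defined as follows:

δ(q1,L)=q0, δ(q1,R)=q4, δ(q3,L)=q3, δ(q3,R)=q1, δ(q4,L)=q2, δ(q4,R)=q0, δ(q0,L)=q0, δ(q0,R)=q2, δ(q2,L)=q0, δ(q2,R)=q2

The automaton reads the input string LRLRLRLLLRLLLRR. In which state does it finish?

q2

Trace: q1 -L-> q0 -R-> q2 -L-> q0 -R-> q2 -L-> q0 -R-> q2 -L-> q0 -L-> q0 -L-> q0 -R-> q2 -L-> q0 -L-> q0 -L-> q0 -R-> q2 -R-> q2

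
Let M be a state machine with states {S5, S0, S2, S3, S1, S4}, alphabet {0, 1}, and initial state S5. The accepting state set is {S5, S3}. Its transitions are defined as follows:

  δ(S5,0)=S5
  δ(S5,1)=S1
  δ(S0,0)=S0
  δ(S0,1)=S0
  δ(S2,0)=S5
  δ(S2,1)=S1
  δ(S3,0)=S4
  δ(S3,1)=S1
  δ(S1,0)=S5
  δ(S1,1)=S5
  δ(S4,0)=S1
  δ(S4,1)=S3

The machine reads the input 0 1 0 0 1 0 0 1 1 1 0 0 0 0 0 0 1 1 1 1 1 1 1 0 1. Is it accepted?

No

start at S5
read '0': S5 → S5
read '1': S5 → S1
read '0': S1 → S5
read '0': S5 → S5
read '1': S5 → S1
read '0': S1 → S5
read '0': S5 → S5
read '1': S5 → S1
read '1': S1 → S5
read '1': S5 → S1
read '0': S1 → S5
read '0': S5 → S5
read '0': S5 → S5
read '0': S5 → S5
read '0': S5 → S5
read '0': S5 → S5
read '1': S5 → S1
read '1': S1 → S5
read '1': S5 → S1
read '1': S1 → S5
read '1': S5 → S1
read '1': S1 → S5
read '1': S5 → S1
read '0': S1 → S5
read '1': S5 → S1
End state S1 is not accepting.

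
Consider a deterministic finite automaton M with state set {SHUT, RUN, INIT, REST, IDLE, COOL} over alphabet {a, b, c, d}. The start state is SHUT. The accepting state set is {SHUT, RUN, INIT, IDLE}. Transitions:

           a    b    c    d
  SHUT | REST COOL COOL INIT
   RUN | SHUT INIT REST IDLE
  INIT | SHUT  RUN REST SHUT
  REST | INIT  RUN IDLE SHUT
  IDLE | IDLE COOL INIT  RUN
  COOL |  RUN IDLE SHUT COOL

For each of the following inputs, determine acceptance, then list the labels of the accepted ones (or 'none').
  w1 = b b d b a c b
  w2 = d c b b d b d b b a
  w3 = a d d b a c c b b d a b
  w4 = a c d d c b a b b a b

w1, w2

w1:
  start at SHUT
  read 'b': SHUT → COOL
  read 'b': COOL → IDLE
  read 'd': IDLE → RUN
  read 'b': RUN → INIT
  read 'a': INIT → SHUT
  read 'c': SHUT → COOL
  read 'b': COOL → IDLE
  end IDLE, accepted
w2:
  start at SHUT
  read 'd': SHUT → INIT
  read 'c': INIT → REST
  read 'b': REST → RUN
  read 'b': RUN → INIT
  read 'd': INIT → SHUT
  read 'b': SHUT → COOL
  read 'd': COOL → COOL
  read 'b': COOL → IDLE
  read 'b': IDLE → COOL
  read 'a': COOL → RUN
  end RUN, accepted
w3:
  start at SHUT
  read 'a': SHUT → REST
  read 'd': REST → SHUT
  read 'd': SHUT → INIT
  read 'b': INIT → RUN
  read 'a': RUN → SHUT
  read 'c': SHUT → COOL
  read 'c': COOL → SHUT
  read 'b': SHUT → COOL
  read 'b': COOL → IDLE
  read 'd': IDLE → RUN
  read 'a': RUN → SHUT
  read 'b': SHUT → COOL
  end COOL, rejected
w4:
  start at SHUT
  read 'a': SHUT → REST
  read 'c': REST → IDLE
  read 'd': IDLE → RUN
  read 'd': RUN → IDLE
  read 'c': IDLE → INIT
  read 'b': INIT → RUN
  read 'a': RUN → SHUT
  read 'b': SHUT → COOL
  read 'b': COOL → IDLE
  read 'a': IDLE → IDLE
  read 'b': IDLE → COOL
  end COOL, rejected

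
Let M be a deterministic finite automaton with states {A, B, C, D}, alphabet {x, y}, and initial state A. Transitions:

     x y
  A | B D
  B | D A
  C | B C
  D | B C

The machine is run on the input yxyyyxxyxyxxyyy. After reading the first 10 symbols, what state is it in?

A → D → B → A → D → C → B → D → C → B → A
After 10 symbols: A.

A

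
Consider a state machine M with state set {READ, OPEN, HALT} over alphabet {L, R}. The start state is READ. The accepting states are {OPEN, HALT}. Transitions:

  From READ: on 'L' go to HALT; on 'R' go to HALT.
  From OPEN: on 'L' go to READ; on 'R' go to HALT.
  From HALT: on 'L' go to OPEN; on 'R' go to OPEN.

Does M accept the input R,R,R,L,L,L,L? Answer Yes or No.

Trace: READ -R-> HALT -R-> OPEN -R-> HALT -L-> OPEN -L-> READ -L-> HALT -L-> OPEN
End state OPEN is accepting.

Yes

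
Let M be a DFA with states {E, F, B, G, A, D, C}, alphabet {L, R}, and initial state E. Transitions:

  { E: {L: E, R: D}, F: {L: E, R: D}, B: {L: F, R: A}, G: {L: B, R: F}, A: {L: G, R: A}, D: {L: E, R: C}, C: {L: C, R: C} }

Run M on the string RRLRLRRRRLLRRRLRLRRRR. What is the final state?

Trace: E -R-> D -R-> C -L-> C -R-> C -L-> C -R-> C -R-> C -R-> C -R-> C -L-> C -L-> C -R-> C -R-> C -R-> C -L-> C -R-> C -L-> C -R-> C -R-> C -R-> C -R-> C

C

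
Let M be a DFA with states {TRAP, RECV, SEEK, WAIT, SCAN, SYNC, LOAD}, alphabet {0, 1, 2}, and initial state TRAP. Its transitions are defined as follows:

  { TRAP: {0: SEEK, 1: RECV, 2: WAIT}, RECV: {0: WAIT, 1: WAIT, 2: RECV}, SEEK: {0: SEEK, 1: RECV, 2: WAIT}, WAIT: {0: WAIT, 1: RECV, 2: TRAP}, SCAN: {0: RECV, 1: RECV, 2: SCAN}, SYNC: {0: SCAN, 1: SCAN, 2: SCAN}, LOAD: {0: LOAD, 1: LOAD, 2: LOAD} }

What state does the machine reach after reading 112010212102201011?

WAIT

TRAP → RECV → WAIT → TRAP → SEEK → RECV → WAIT → TRAP → RECV → RECV → WAIT → WAIT → TRAP → WAIT → WAIT → RECV → WAIT → RECV → WAIT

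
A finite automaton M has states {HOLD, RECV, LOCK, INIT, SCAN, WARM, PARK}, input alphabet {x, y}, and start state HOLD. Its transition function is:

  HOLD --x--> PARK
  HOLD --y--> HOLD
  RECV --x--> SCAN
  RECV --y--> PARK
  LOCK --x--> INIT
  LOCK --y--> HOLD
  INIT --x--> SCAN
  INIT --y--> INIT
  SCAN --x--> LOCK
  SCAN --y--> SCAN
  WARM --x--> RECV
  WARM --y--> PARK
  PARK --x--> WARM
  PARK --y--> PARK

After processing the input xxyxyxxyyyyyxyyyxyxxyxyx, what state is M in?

WARM

start at HOLD
read 'x': HOLD → PARK
read 'x': PARK → WARM
read 'y': WARM → PARK
read 'x': PARK → WARM
read 'y': WARM → PARK
read 'x': PARK → WARM
read 'x': WARM → RECV
read 'y': RECV → PARK
read 'y': PARK → PARK
read 'y': PARK → PARK
read 'y': PARK → PARK
read 'y': PARK → PARK
read 'x': PARK → WARM
read 'y': WARM → PARK
read 'y': PARK → PARK
read 'y': PARK → PARK
read 'x': PARK → WARM
read 'y': WARM → PARK
read 'x': PARK → WARM
read 'x': WARM → RECV
read 'y': RECV → PARK
read 'x': PARK → WARM
read 'y': WARM → PARK
read 'x': PARK → WARM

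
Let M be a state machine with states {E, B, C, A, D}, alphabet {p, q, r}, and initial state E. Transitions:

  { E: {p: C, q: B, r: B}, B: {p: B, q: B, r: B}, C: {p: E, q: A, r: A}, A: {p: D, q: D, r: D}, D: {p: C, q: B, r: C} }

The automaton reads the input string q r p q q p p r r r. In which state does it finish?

E → B → B → B → B → B → B → B → B → B → B

B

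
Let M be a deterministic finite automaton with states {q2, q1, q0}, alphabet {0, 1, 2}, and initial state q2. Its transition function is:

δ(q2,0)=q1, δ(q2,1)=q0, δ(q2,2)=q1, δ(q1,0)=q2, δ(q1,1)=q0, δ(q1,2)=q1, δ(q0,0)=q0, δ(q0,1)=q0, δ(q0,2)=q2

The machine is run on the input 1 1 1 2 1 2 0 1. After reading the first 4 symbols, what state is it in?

Trace: q2 -1-> q0 -1-> q0 -1-> q0 -2-> q2
After 4 symbols: q2.

q2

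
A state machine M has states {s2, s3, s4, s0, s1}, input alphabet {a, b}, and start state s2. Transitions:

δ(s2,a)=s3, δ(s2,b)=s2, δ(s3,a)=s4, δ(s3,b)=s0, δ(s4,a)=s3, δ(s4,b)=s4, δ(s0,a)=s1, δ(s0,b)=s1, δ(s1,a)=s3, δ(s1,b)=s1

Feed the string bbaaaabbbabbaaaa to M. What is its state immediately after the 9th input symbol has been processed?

s4

Trace: s2 -b-> s2 -b-> s2 -a-> s3 -a-> s4 -a-> s3 -a-> s4 -b-> s4 -b-> s4 -b-> s4
After 9 symbols: s4.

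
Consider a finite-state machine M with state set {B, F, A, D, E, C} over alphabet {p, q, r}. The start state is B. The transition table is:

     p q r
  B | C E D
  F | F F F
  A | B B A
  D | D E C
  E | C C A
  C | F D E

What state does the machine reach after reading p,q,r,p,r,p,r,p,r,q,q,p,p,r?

start at B
read 'p': B → C
read 'q': C → D
read 'r': D → C
read 'p': C → F
read 'r': F → F
read 'p': F → F
read 'r': F → F
read 'p': F → F
read 'r': F → F
read 'q': F → F
read 'q': F → F
read 'p': F → F
read 'p': F → F
read 'r': F → F

F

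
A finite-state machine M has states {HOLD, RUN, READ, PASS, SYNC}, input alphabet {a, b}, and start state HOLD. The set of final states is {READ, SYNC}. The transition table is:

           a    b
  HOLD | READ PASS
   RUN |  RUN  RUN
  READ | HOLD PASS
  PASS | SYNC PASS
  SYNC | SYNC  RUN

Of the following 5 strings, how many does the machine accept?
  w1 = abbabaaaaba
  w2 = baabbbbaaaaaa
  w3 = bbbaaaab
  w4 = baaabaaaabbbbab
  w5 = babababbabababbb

w1: Trace: HOLD -a-> READ -b-> PASS -b-> PASS -a-> SYNC -b-> RUN -a-> RUN -a-> RUN -a-> RUN -a-> RUN -b-> RUN -a-> RUN  → end RUN, rejected
w2: Trace: HOLD -b-> PASS -a-> SYNC -a-> SYNC -b-> RUN -b-> RUN -b-> RUN -b-> RUN -a-> RUN -a-> RUN -a-> RUN -a-> RUN -a-> RUN -a-> RUN  → end RUN, rejected
w3: Trace: HOLD -b-> PASS -b-> PASS -b-> PASS -a-> SYNC -a-> SYNC -a-> SYNC -a-> SYNC -b-> RUN  → end RUN, rejected
w4: Trace: HOLD -b-> PASS -a-> SYNC -a-> SYNC -a-> SYNC -b-> RUN -a-> RUN -a-> RUN -a-> RUN -a-> RUN -b-> RUN -b-> RUN -b-> RUN -b-> RUN -a-> RUN -b-> RUN  → end RUN, rejected
w5: Trace: HOLD -b-> PASS -a-> SYNC -b-> RUN -a-> RUN -b-> RUN -a-> RUN -b-> RUN -b-> RUN -a-> RUN -b-> RUN -a-> RUN -b-> RUN -a-> RUN -b-> RUN -b-> RUN -b-> RUN  → end RUN, rejected

0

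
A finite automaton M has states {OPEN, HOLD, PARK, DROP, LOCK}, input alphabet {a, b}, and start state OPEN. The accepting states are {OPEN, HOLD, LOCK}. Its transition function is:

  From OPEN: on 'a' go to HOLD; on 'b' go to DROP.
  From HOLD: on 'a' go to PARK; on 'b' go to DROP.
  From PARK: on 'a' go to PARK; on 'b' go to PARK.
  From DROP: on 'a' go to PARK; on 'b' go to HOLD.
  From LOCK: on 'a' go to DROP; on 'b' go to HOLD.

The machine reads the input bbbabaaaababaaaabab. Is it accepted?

OPEN → DROP → HOLD → DROP → PARK → PARK → PARK → PARK → PARK → PARK → PARK → PARK → PARK → PARK → PARK → PARK → PARK → PARK → PARK → PARK
End state PARK is not accepting.

No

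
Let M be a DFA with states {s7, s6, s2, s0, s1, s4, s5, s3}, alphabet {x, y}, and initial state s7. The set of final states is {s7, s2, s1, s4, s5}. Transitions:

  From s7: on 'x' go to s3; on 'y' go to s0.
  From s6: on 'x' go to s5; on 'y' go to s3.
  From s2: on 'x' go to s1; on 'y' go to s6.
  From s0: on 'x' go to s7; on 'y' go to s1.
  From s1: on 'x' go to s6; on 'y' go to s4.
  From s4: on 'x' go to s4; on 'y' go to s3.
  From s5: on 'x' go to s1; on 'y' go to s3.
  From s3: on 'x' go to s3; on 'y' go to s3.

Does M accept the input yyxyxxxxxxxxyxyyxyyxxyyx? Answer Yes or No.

No

s7 → s0 → s1 → s6 → s3 → s3 → s3 → s3 → s3 → s3 → s3 → s3 → s3 → s3 → s3 → s3 → s3 → s3 → s3 → s3 → s3 → s3 → s3 → s3 → s3
End state s3 is not accepting.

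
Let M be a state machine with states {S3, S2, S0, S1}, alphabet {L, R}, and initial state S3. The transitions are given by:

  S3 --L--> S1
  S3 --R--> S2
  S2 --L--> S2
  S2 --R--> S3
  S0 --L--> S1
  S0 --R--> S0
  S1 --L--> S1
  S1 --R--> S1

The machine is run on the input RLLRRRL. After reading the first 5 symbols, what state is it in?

Trace: S3 -R-> S2 -L-> S2 -L-> S2 -R-> S3 -R-> S2
After 5 symbols: S2.

S2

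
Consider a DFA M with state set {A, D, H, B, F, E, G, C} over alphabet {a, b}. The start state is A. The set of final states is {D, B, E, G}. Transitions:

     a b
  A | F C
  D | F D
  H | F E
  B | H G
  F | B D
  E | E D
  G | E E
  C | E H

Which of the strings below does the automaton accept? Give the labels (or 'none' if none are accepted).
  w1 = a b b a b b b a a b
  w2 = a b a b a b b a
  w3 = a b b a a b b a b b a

w1: Trace: A -a-> F -b-> D -b-> D -a-> F -b-> D -b-> D -b-> D -a-> F -a-> B -b-> G  → end G, accepted
w2: Trace: A -a-> F -b-> D -a-> F -b-> D -a-> F -b-> D -b-> D -a-> F  → end F, rejected
w3: Trace: A -a-> F -b-> D -b-> D -a-> F -a-> B -b-> G -b-> E -a-> E -b-> D -b-> D -a-> F  → end F, rejected

w1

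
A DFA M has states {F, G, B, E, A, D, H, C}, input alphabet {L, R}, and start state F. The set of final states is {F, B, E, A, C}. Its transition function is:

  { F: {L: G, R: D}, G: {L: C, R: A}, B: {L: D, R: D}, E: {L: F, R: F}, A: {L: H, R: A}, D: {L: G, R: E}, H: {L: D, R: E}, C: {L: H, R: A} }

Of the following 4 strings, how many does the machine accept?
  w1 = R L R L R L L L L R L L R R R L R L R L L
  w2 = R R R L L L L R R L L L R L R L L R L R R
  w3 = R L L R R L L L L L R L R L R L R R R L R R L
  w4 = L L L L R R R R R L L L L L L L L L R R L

w1: F → D → G → A → H → E → F → G → C → H → E → F → G → A → A → A → H → E → F → D → G → C  → end C, accepted
w2: F → D → E → F → G → C → H → D → E → F → G → C → H → E → F → D → G → C → A → H → E → F  → end F, accepted
w3: F → D → G → C → A → A → H → D → G → C → H → E → F → D → G → A → H → E → F → D → G → A → A → H  → end H, rejected
w4: F → G → C → H → D → E → F → D → E → F → G → C → H → D → G → C → H → D → G → A → A → H  → end H, rejected

2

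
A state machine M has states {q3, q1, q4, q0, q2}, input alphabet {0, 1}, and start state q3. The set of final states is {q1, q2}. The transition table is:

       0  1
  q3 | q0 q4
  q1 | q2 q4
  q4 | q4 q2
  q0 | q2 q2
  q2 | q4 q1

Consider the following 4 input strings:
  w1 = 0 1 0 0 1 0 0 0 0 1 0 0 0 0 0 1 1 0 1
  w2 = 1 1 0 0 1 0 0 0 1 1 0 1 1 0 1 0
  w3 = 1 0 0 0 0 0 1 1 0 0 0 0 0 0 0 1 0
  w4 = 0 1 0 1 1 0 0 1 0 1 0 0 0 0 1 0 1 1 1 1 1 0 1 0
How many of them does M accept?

2

w1: q3 → q0 → q2 → q4 → q4 → q2 → q4 → q4 → q4 → q4 → q2 → q4 → q4 → q4 → q4 → q4 → q2 → q1 → q2 → q1  → end q1, accepted
w2: q3 → q4 → q2 → q4 → q4 → q2 → q4 → q4 → q4 → q2 → q1 → q2 → q1 → q4 → q4 → q2 → q4  → end q4, rejected
w3: q3 → q4 → q4 → q4 → q4 → q4 → q4 → q2 → q1 → q2 → q4 → q4 → q4 → q4 → q4 → q4 → q2 → q4  → end q4, rejected
w4: q3 → q0 → q2 → q4 → q2 → q1 → q2 → q4 → q2 → q4 → q2 → q4 → q4 → q4 → q4 → q2 → q4 → q2 → q1 → q4 → q2 → q1 → q2 → q1 → q2  → end q2, accepted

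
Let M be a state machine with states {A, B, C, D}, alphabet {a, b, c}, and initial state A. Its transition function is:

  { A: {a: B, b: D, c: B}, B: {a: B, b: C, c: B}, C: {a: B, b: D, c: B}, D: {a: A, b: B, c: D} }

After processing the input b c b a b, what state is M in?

start at A
read 'b': A → D
read 'c': D → D
read 'b': D → B
read 'a': B → B
read 'b': B → C

C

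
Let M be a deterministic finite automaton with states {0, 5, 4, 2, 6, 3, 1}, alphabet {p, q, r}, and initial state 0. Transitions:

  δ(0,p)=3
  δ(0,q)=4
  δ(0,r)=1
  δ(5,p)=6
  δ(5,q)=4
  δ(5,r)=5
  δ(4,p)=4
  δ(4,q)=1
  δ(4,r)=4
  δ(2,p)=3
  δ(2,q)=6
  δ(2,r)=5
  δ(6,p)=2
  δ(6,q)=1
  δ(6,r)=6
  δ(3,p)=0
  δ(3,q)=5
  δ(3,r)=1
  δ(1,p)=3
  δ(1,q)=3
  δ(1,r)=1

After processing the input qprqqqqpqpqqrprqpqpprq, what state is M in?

4

start at 0
read 'q': 0 → 4
read 'p': 4 → 4
read 'r': 4 → 4
read 'q': 4 → 1
read 'q': 1 → 3
read 'q': 3 → 5
read 'q': 5 → 4
read 'p': 4 → 4
read 'q': 4 → 1
read 'p': 1 → 3
read 'q': 3 → 5
read 'q': 5 → 4
read 'r': 4 → 4
read 'p': 4 → 4
read 'r': 4 → 4
read 'q': 4 → 1
read 'p': 1 → 3
read 'q': 3 → 5
read 'p': 5 → 6
read 'p': 6 → 2
read 'r': 2 → 5
read 'q': 5 → 4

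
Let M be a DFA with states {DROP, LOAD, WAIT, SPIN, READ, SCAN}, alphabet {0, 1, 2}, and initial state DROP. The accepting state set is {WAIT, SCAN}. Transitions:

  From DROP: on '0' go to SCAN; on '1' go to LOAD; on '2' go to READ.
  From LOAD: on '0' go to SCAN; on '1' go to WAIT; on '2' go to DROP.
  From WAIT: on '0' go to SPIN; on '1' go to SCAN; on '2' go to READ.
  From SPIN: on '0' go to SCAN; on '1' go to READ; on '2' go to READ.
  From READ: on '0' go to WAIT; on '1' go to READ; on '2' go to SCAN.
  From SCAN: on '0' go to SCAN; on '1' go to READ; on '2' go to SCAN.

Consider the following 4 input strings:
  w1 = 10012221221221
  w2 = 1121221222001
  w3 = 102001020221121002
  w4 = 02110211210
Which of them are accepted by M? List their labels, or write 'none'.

w4

w1:
  start at DROP
  read '1': DROP → LOAD
  read '0': LOAD → SCAN
  read '0': SCAN → SCAN
  read '1': SCAN → READ
  read '2': READ → SCAN
  read '2': SCAN → SCAN
  read '2': SCAN → SCAN
  read '1': SCAN → READ
  read '2': READ → SCAN
  read '2': SCAN → SCAN
  read '1': SCAN → READ
  read '2': READ → SCAN
  read '2': SCAN → SCAN
  read '1': SCAN → READ
  end READ, rejected
w2:
  start at DROP
  read '1': DROP → LOAD
  read '1': LOAD → WAIT
  read '2': WAIT → READ
  read '1': READ → READ
  read '2': READ → SCAN
  read '2': SCAN → SCAN
  read '1': SCAN → READ
  read '2': READ → SCAN
  read '2': SCAN → SCAN
  read '2': SCAN → SCAN
  read '0': SCAN → SCAN
  read '0': SCAN → SCAN
  read '1': SCAN → READ
  end READ, rejected
w3:
  start at DROP
  read '1': DROP → LOAD
  read '0': LOAD → SCAN
  read '2': SCAN → SCAN
  read '0': SCAN → SCAN
  read '0': SCAN → SCAN
  read '1': SCAN → READ
  read '0': READ → WAIT
  read '2': WAIT → READ
  read '0': READ → WAIT
  read '2': WAIT → READ
  read '2': READ → SCAN
  read '1': SCAN → READ
  read '1': READ → READ
  read '2': READ → SCAN
  read '1': SCAN → READ
  read '0': READ → WAIT
  read '0': WAIT → SPIN
  read '2': SPIN → READ
  end READ, rejected
w4:
  start at DROP
  read '0': DROP → SCAN
  read '2': SCAN → SCAN
  read '1': SCAN → READ
  read '1': READ → READ
  read '0': READ → WAIT
  read '2': WAIT → READ
  read '1': READ → READ
  read '1': READ → READ
  read '2': READ → SCAN
  read '1': SCAN → READ
  read '0': READ → WAIT
  end WAIT, accepted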